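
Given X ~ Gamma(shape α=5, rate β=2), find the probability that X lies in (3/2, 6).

P(3/2 < X < 6) = ∫_{3/2}^{6} f(x) dx
where f(x) = \frac{4 x^{4} e^{- 2 x}}{3}
= \frac{-9896 + 131 e^{9}}{8 e^{12}}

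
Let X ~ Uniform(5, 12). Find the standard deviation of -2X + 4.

For X ~ Uniform(5, 12):
Var(X) = \frac{49}{12}
SD(X) = √(Var(X)) = √(\frac{49}{12}) = \frac{7 \sqrt{3}}{6}
SD(-2X + 4) = |-2| × SD(X) = 2 × \frac{7 \sqrt{3}}{6} = \frac{7 \sqrt{3}}{3}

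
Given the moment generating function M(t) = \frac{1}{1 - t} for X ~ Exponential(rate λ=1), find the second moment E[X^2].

To find E[X^2], compute M^(2)(0):
M^(1)(t) = \frac{1}{\left(1 - t\right)^{2}}
M^(2)(t) = \frac{2}{\left(1 - t\right)^{3}}
M^(2)(0) = 2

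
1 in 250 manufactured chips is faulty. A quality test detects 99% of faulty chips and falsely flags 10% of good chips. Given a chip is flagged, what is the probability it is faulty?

Let D = the rare event, + = positive/flagged.
P(D) = 1/250
P(+|D) = 99/100
P(+|D') = 10/100 = 1/10
P(+) = P(+|D)P(D) + P(+|D')P(D')
     = \frac{99}{100} × \frac{1}{250} + \frac{1}{10} × \frac{249}{250}
     = \frac{2589}{25000}
P(D|+) = P(+|D)P(D)/P(+) = \frac{33}{863}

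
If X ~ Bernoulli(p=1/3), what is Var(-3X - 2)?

For X ~ Bernoulli(p=1/3):
Var(X) = \frac{2}{9}
Var(-3X - 2) = (-3)² × Var(X) = 9 × \frac{2}{9} = 2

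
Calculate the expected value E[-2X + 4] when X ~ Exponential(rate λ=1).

For X ~ Exponential(rate λ=1):
E[X] = 1
E[-2X + 4] = -2 × E[X] + 4 = 2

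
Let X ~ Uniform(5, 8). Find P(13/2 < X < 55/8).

P(13/2 < X < 55/8) = ∫_{13/2}^{55/8} f(x) dx
where f(x) = \frac{1}{3}
= \frac{1}{8}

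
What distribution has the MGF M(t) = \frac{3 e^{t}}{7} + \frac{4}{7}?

The MGF M(t) = \frac{3 e^{t}}{7} + \frac{4}{7} is the standard form for the Bernoulli distribution.
Comparing with the known MGF formula identifies: Bernoulli(p=3/7)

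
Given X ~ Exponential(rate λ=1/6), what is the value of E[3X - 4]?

For X ~ Exponential(rate λ=1/6):
E[X] = 6
E[3X - 4] = 3 × E[X] - 4 = 14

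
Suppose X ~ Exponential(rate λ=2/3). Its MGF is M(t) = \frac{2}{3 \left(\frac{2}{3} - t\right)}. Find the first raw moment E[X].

To find E[X], compute M^(1)(0):
M^(1)(t) = \frac{2}{3 \left(\frac{2}{3} - t\right)^{2}}
M^(1)(0) = \frac{3}{2}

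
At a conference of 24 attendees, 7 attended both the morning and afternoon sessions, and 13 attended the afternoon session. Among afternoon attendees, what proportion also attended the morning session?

P(A ∩ B) = 7/24
P(B) = 13/24
P(A|B) = P(A ∩ B) / P(B) = (7/24) / (13/24) = 7/13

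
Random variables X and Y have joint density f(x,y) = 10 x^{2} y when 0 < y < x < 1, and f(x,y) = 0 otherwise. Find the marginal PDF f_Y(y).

f_Y(y) = ∫_y^1 10 x^{2} y dx = \frac{10 y \left(1 - y^{3}\right)}{3}
for 0 < y < 1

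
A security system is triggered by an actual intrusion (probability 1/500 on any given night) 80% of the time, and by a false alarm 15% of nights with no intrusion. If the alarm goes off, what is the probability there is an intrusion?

Let D = the rare event, + = positive/flagged.
P(D) = 1/500
P(+|D) = 80/100 = 4/5
P(+|D') = 15/100 = 3/20
P(+) = P(+|D)P(D) + P(+|D')P(D')
     = \frac{4}{5} × \frac{1}{500} + \frac{3}{20} × \frac{499}{500}
     = \frac{1513}{10000}
P(D|+) = P(+|D)P(D)/P(+) = \frac{16}{1513}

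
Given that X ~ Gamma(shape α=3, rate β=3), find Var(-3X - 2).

For X ~ Gamma(shape α=3, rate β=3):
Var(X) = \frac{1}{3}
Var(-3X - 2) = (-3)² × Var(X) = 9 × \frac{1}{3} = 3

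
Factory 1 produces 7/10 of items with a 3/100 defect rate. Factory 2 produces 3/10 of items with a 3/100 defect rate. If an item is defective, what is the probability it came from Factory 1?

Using Bayes' theorem:
P(F1) = 7/10, P(D|F1) = 3/100
P(F2) = 3/10, P(D|F2) = 3/100
P(D) = P(D|F1)P(F1) + P(D|F2)P(F2)
     = \frac{3}{100}
P(F1|D) = P(D|F1)P(F1) / P(D)
= \frac{7}{10}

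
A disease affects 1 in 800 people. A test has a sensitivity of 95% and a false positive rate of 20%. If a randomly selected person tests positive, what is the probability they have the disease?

Let D = the rare event, + = positive/flagged.
P(D) = 1/800
P(+|D) = 95/100 = 19/20
P(+|D') = 20/100 = 1/5
P(+) = P(+|D)P(D) + P(+|D')P(D')
     = \frac{19}{20} × \frac{1}{800} + \frac{1}{5} × \frac{799}{800}
     = \frac{643}{3200}
P(D|+) = P(+|D)P(D)/P(+) = \frac{19}{3215}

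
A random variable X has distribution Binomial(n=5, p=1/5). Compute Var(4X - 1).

For X ~ Binomial(n=5, p=1/5):
Var(X) = \frac{4}{5}
Var(4X - 1) = (4)² × Var(X) = 16 × \frac{4}{5} = \frac{64}{5}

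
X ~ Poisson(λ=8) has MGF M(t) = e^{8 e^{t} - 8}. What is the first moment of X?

To find E[X], compute M^(1)(0):
M^(1)(t) = 8 e^{t} e^{8 e^{t} - 8}
M^(1)(0) = 8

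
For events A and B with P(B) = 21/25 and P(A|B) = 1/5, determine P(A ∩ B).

By definition, P(A|B) = P(A ∩ B) / P(B)
So P(A ∩ B) = P(A|B) × P(B)
= 1/5 × 21/25
= 21/125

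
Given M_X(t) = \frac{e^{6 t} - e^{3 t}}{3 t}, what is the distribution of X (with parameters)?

The MGF M(t) = \frac{e^{6 t} - e^{3 t}}{3 t} is the standard form for the Uniform distribution.
Comparing with the known MGF formula identifies: Uniform(3, 6)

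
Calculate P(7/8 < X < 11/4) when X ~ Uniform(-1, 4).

P(7/8 < X < 11/4) = ∫_{7/8}^{11/4} f(x) dx
where f(x) = \frac{1}{5}
= \frac{3}{8}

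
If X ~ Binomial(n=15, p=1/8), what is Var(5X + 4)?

For X ~ Binomial(n=15, p=1/8):
Var(X) = \frac{105}{64}
Var(5X + 4) = (5)² × Var(X) = 25 × \frac{105}{64} = \frac{2625}{64}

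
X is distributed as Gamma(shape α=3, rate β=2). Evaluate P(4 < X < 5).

P(4 < X < 5) = ∫_{4}^{5} f(x) dx
where f(x) = 4 x^{2} e^{- 2 x}
= \frac{-61 + 41 e^{2}}{e^{10}}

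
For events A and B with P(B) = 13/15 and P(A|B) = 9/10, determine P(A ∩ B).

By definition, P(A|B) = P(A ∩ B) / P(B)
So P(A ∩ B) = P(A|B) × P(B)
= 9/10 × 13/15
= 39/50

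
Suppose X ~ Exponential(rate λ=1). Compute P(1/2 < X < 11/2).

P(1/2 < X < 11/2) = ∫_{1/2}^{11/2} f(x) dx
where f(x) = e^{- x}
= - \frac{1 - e^{5}}{e^{\frac{11}{2}}}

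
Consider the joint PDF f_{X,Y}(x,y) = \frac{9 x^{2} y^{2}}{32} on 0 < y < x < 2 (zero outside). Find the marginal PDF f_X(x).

f_X(x) = ∫_0^x \frac{9 x^{2} y^{2}}{32} dy = \frac{3 x^{5}}{32}
for 0 < x < 2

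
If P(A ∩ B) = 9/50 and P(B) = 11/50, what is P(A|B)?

P(A|B) = P(A ∩ B) / P(B)
= (9/50) / (11/50)
= 9/11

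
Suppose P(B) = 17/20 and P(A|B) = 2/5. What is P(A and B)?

By definition, P(A|B) = P(A ∩ B) / P(B)
So P(A ∩ B) = P(A|B) × P(B)
= 2/5 × 17/20
= 17/50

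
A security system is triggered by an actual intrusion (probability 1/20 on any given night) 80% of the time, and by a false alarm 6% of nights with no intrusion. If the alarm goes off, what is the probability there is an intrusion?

Let D = the rare event, + = positive/flagged.
P(D) = 1/20
P(+|D) = 80/100 = 4/5
P(+|D') = 6/100 = 3/50
P(+) = P(+|D)P(D) + P(+|D')P(D')
     = \frac{4}{5} × \frac{1}{20} + \frac{3}{50} × \frac{19}{20}
     = \frac{97}{1000}
P(D|+) = P(+|D)P(D)/P(+) = \frac{40}{97}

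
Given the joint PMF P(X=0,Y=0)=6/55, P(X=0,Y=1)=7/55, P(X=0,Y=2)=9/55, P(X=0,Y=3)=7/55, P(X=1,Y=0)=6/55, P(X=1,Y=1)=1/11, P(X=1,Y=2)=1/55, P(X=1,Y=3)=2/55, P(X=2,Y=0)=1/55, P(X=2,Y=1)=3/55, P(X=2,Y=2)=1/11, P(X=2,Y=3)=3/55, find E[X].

First find marginal of X:
P(X=0) = 29/55
P(X=1) = 14/55
P(X=2) = 12/55
E[X] = 0 × 29/55 + 1 × 14/55 + 2 × 12/55 = 38/55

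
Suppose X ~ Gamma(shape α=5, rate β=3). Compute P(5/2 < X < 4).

P(5/2 < X < 4) = ∫_{5/2}^{4} f(x) dx
where f(x) = \frac{81 x^{4} e^{- 3 x}}{8}
= - \frac{1237}{e^{12}} + \frac{30563}{128 e^{\frac{15}{2}}}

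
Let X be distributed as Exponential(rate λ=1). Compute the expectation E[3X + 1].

For X ~ Exponential(rate λ=1):
E[X] = 1
E[3X + 1] = 3 × E[X] + 1 = 4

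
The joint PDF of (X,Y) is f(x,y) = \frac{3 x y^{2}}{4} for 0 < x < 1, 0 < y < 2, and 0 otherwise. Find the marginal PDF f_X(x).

f_X(x) = ∫_0^2 f(x,y) dy
= ∫_0^2 \frac{3 x y^{2}}{4} dy
= 2 x for 0 < x < 1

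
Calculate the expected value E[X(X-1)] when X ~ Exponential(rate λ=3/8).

E[X(X-1)] = E[X² - X] = E[X²] - E[X]
E[X] = \frac{8}{3}
E[X²] = Var(X) + (E[X])² = \frac{64}{9} + (\frac{8}{3})² = \frac{128}{9}
E[X(X-1)] = \frac{128}{9} - \frac{8}{3} = \frac{104}{9}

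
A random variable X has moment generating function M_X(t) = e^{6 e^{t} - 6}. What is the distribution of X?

The MGF M(t) = e^{6 e^{t} - 6} is the standard form for the Poisson distribution.
Comparing with the known MGF formula identifies: Poisson(λ=6)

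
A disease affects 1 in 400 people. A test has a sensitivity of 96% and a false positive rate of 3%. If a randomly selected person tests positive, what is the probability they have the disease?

Let D = the rare event, + = positive/flagged.
P(D) = 1/400
P(+|D) = 96/100 = 24/25
P(+|D') = 3/100
P(+) = P(+|D)P(D) + P(+|D')P(D')
     = \frac{24}{25} × \frac{1}{400} + \frac{3}{100} × \frac{399}{400}
     = \frac{1293}{40000}
P(D|+) = P(+|D)P(D)/P(+) = \frac{32}{431}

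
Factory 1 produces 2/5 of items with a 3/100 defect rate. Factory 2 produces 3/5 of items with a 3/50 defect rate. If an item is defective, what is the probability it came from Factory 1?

Using Bayes' theorem:
P(F1) = 2/5, P(D|F1) = 3/100
P(F2) = 3/5, P(D|F2) = 3/50
P(D) = P(D|F1)P(F1) + P(D|F2)P(F2)
     = \frac{6}{125}
P(F1|D) = P(D|F1)P(F1) / P(D)
= \frac{1}{4}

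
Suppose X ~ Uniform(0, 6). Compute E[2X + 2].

For X ~ Uniform(0, 6):
E[X] = 3
E[2X + 2] = 2 × E[X] + 2 = 8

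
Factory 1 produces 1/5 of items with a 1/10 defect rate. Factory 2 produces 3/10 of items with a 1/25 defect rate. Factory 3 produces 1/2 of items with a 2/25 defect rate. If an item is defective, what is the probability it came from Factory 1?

Using Bayes' theorem:
P(F1) = 1/5, P(D|F1) = 1/10
P(F2) = 3/10, P(D|F2) = 1/25
P(F3) = 1/2, P(D|F3) = 2/25
P(D) = P(D|F1)P(F1) + P(D|F2)P(F2) + P(D|F3)P(F3)
     = \frac{9}{125}
P(F1|D) = P(D|F1)P(F1) / P(D)
= \frac{5}{18}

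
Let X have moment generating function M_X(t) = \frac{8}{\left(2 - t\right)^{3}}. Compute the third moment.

To find E[X^3], compute M^(3)(0):
M^(1)(t) = \frac{24}{\left(2 - t\right)^{4}}
M^(2)(t) = \frac{96}{\left(2 - t\right)^{5}}
M^(3)(t) = \frac{480}{\left(2 - t\right)^{6}}
M^(3)(0) = \frac{15}{2}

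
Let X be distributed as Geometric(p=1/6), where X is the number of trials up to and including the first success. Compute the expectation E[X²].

Using the identity E[X²] = Var(X) + (E[X])²:
E[X] = 6
Var(X) = 30
E[X²] = 30 + (6)²
= 66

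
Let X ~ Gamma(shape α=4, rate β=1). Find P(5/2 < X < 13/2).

P(5/2 < X < 13/2) = ∫_{5/2}^{13/2} f(x) dx
where f(x) = \frac{x^{3} e^{- x}}{6}
= \frac{-3571 + 443 e^{4}}{48 e^{\frac{13}{2}}}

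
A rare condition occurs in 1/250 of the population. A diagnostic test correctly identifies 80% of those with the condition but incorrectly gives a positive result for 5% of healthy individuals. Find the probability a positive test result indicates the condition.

Let D = the rare event, + = positive/flagged.
P(D) = 1/250
P(+|D) = 80/100 = 4/5
P(+|D') = 5/100 = 1/20
P(+) = P(+|D)P(D) + P(+|D')P(D')
     = \frac{4}{5} × \frac{1}{250} + \frac{1}{20} × \frac{249}{250}
     = \frac{53}{1000}
P(D|+) = P(+|D)P(D)/P(+) = \frac{16}{265}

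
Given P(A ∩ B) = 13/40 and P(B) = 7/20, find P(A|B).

P(A|B) = P(A ∩ B) / P(B)
= (13/40) / (7/20)
= 13/14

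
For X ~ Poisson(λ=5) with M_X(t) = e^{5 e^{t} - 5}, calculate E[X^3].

To find E[X^3], compute M^(3)(0):
M^(1)(t) = 5 e^{t} e^{5 e^{t} - 5}
M^(2)(t) = 25 e^{2 t} e^{5 e^{t} - 5} + 5 e^{t} e^{5 e^{t} - 5}
M^(3)(t) = 125 e^{3 t} e^{5 e^{t} - 5} + 75 e^{2 t} e^{5 e^{t} - 5} + 5 e^{t} e^{5 e^{t} - 5}
M^(3)(0) = 205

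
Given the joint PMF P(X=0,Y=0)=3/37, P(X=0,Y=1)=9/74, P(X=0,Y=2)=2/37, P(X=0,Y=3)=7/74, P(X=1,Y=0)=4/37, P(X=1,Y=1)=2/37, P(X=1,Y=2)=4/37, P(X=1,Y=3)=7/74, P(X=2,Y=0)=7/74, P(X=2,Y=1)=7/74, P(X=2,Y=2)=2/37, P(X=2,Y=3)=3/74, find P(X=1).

P(X=1) = P(X=1,Y=0) + P(X=1,Y=1) + P(X=1,Y=2) + P(X=1,Y=3)
= 4/37 + 2/37 + 4/37 + 7/74
= 27/74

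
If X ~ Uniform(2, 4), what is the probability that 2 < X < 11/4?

P(2 < X < 11/4) = ∫_{2}^{11/4} f(x) dx
where f(x) = \frac{1}{2}
= \frac{3}{8}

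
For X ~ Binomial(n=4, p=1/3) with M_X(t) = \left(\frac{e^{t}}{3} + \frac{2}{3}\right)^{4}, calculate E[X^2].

To find E[X^2], compute M^(2)(0):
M^(1)(t) = \frac{4 \left(\frac{e^{t}}{3} + \frac{2}{3}\right)^{3} e^{t}}{3}
M^(2)(t) = \frac{4 \left(\frac{e^{t}}{3} + \frac{2}{3}\right)^{3} e^{t}}{3} + \frac{4 \left(\frac{e^{t}}{3} + \frac{2}{3}\right)^{2} e^{2 t}}{3}
M^(2)(0) = \frac{8}{3}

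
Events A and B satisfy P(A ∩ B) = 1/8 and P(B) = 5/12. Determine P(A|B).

P(A|B) = P(A ∩ B) / P(B)
= (1/8) / (5/12)
= 3/10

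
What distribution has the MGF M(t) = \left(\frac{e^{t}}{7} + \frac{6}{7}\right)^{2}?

The MGF M(t) = \left(\frac{e^{t}}{7} + \frac{6}{7}\right)^{2} is the standard form for the Binomial distribution.
Comparing with the known MGF formula identifies: Binomial(n=2, p=1/7)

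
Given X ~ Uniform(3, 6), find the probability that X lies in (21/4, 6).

P(21/4 < X < 6) = ∫_{21/4}^{6} f(x) dx
where f(x) = \frac{1}{3}
= \frac{1}{4}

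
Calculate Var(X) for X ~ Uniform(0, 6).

For X ~ Uniform(0, 6):
Var(X) = 3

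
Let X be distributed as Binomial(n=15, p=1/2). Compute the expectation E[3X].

For X ~ Binomial(n=15, p=1/2):
E[X] = \frac{15}{2}
E[3X] = 3 × E[X] + 0 = \frac{45}{2}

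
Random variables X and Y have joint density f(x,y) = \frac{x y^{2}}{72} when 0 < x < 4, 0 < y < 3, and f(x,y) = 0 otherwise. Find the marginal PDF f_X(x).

f_X(x) = ∫_0^3 f(x,y) dy
= ∫_0^3 \frac{x y^{2}}{72} dy
= \frac{x}{8} for 0 < x < 4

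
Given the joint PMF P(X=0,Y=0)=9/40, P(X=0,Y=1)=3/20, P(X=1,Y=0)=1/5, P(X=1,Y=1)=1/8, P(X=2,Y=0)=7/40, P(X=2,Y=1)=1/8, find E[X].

First find marginal of X:
P(X=0) = 3/8
P(X=1) = 13/40
P(X=2) = 3/10
E[X] = 0 × 3/8 + 1 × 13/40 + 2 × 3/10 = 37/40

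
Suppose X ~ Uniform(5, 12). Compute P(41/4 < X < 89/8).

P(41/4 < X < 89/8) = ∫_{41/4}^{89/8} f(x) dx
where f(x) = \frac{1}{7}
= \frac{1}{8}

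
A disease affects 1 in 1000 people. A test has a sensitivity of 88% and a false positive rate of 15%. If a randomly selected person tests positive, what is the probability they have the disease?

Let D = the rare event, + = positive/flagged.
P(D) = 1/1000
P(+|D) = 88/100 = 22/25
P(+|D') = 15/100 = 3/20
P(+) = P(+|D)P(D) + P(+|D')P(D')
     = \frac{22}{25} × \frac{1}{1000} + \frac{3}{20} × \frac{999}{1000}
     = \frac{15073}{100000}
P(D|+) = P(+|D)P(D)/P(+) = \frac{88}{15073}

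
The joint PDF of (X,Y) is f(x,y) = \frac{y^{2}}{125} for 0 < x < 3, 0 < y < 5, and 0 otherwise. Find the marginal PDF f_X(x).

f_X(x) = ∫_0^5 f(x,y) dy
= ∫_0^5 \frac{y^{2}}{125} dy
= \frac{1}{3} for 0 < x < 3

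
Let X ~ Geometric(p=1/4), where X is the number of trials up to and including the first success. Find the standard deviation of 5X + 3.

For X ~ Geometric(p=1/4), where X is the number of trials up to and including the first success:
Var(X) = 12
SD(X) = √(Var(X)) = √(12) = 2 \sqrt{3}
SD(5X + 3) = |5| × SD(X) = 5 × 2 \sqrt{3} = 10 \sqrt{3}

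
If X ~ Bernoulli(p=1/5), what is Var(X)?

For X ~ Bernoulli(p=1/5):
Var(X) = \frac{4}{25}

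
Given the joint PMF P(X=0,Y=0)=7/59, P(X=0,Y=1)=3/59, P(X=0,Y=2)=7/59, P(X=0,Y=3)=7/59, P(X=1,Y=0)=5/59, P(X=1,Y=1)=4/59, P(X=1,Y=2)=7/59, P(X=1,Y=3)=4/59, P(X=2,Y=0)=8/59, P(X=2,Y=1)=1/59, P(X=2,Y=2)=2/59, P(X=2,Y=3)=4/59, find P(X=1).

P(X=1) = P(X=1,Y=0) + P(X=1,Y=1) + P(X=1,Y=2) + P(X=1,Y=3)
= 5/59 + 4/59 + 7/59 + 4/59
= 20/59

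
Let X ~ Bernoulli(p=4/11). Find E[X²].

Using the identity E[X²] = Var(X) + (E[X])²:
E[X] = \frac{4}{11}
Var(X) = \frac{28}{121}
E[X²] = \frac{28}{121} + (\frac{4}{11})²
= \frac{4}{11}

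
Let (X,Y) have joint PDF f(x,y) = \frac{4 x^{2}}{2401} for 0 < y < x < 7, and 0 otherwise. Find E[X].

f_X(x) = ∫_0^x \frac{4 x^{2}}{2401} dy = \frac{4 x^{3}}{2401}
E[X] = ∫_0^7 x × (\frac{4 x^{3}}{2401}) dx = \frac{28}{5}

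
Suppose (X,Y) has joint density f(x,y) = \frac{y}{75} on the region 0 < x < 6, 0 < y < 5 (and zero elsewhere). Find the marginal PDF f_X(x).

f_X(x) = ∫_0^5 f(x,y) dy
= ∫_0^5 \frac{y}{75} dy
= \frac{1}{6} for 0 < x < 6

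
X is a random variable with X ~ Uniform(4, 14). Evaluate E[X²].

Using the identity E[X²] = Var(X) + (E[X])²:
E[X] = 9
Var(X) = \frac{25}{3}
E[X²] = \frac{25}{3} + (9)²
= \frac{268}{3}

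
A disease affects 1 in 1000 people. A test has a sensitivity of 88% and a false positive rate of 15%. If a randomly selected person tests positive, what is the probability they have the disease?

Let D = the rare event, + = positive/flagged.
P(D) = 1/1000
P(+|D) = 88/100 = 22/25
P(+|D') = 15/100 = 3/20
P(+) = P(+|D)P(D) + P(+|D')P(D')
     = \frac{22}{25} × \frac{1}{1000} + \frac{3}{20} × \frac{999}{1000}
     = \frac{15073}{100000}
P(D|+) = P(+|D)P(D)/P(+) = \frac{88}{15073}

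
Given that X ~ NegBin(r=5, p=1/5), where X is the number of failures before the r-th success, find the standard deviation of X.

For X ~ NegBin(r=5, p=1/5), where X is the number of failures before the r-th success:
Var(X) = 100
SD(X) = √(Var(X)) = √(100) = 10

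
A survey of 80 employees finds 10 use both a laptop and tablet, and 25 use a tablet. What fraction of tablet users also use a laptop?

P(A ∩ B) = 10/80 = 1/8
P(B) = 25/80 = 5/16
P(A|B) = P(A ∩ B) / P(B) = (1/8) / (5/16) = 2/5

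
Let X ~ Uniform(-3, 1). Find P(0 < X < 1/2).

P(0 < X < 1/2) = ∫_{0}^{1/2} f(x) dx
where f(x) = \frac{1}{4}
= \frac{1}{8}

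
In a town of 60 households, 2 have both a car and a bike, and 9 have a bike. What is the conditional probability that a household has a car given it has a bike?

P(A ∩ B) = 2/60 = 1/30
P(B) = 9/60 = 3/20
P(A|B) = P(A ∩ B) / P(B) = (1/30) / (3/20) = 2/9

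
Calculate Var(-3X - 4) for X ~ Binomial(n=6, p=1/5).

For X ~ Binomial(n=6, p=1/5):
Var(X) = \frac{24}{25}
Var(-3X - 4) = (-3)² × Var(X) = 9 × \frac{24}{25} = \frac{216}{25}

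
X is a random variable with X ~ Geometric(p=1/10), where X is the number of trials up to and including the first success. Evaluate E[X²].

Using the identity E[X²] = Var(X) + (E[X])²:
E[X] = 10
Var(X) = 90
E[X²] = 90 + (10)²
= 190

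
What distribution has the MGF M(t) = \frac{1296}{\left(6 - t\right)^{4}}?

The MGF M(t) = \frac{1296}{\left(6 - t\right)^{4}} is the standard form for the Gamma distribution.
Comparing with the known MGF formula identifies: Gamma(shape α=4, rate β=6)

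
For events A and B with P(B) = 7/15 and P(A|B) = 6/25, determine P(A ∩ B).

By definition, P(A|B) = P(A ∩ B) / P(B)
So P(A ∩ B) = P(A|B) × P(B)
= 6/25 × 7/15
= 14/125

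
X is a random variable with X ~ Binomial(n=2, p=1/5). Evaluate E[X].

For X ~ Binomial(n=2, p=1/5), the expected value is:
E[X] = \frac{2}{5}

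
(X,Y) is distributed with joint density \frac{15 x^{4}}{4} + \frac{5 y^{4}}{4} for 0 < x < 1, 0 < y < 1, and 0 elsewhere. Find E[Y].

E[Y] = ∫_0^1 ∫_0^1 y × f(x,y) dx dy
= \frac{7}{12}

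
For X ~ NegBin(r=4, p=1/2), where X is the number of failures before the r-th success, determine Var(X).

For X ~ NegBin(r=4, p=1/2), where X is the number of failures before the r-th success:
Var(X) = 8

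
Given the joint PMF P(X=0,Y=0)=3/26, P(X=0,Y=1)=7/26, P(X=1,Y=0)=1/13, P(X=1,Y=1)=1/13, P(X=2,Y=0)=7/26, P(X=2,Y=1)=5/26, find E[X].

First find marginal of X:
P(X=0) = 5/13
P(X=1) = 2/13
P(X=2) = 6/13
E[X] = 0 × 5/13 + 1 × 2/13 + 2 × 6/13 = 14/13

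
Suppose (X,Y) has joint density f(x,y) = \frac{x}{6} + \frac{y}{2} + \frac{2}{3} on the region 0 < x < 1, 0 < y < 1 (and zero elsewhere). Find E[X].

E[X] = ∫_0^1 ∫_0^1 x × f(x,y) dy dx
= ∫_0^1 ∫_0^1 x × (\frac{x}{6} + \frac{y}{2} + \frac{2}{3}) dy dx
= \frac{37}{72}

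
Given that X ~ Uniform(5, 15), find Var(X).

For X ~ Uniform(5, 15):
Var(X) = \frac{25}{3}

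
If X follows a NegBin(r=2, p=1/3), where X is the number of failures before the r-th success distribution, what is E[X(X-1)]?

E[X(X-1)] = E[X² - X] = E[X²] - E[X]
E[X] = 4
E[X²] = Var(X) + (E[X])² = 12 + (4)² = 28
E[X(X-1)] = 28 - 4 = 24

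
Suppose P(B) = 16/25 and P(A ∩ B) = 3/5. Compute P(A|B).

P(A|B) = P(A ∩ B) / P(B)
= (3/5) / (16/25)
= 15/16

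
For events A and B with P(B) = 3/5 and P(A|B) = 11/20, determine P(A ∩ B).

By definition, P(A|B) = P(A ∩ B) / P(B)
So P(A ∩ B) = P(A|B) × P(B)
= 11/20 × 3/5
= 33/100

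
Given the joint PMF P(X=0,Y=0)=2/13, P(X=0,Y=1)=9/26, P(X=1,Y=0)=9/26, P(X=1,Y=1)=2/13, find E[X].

First find marginal of X:
P(X=0) = 1/2
P(X=1) = 1/2
E[X] = 0 × 1/2 + 1 × 1/2 = 1/2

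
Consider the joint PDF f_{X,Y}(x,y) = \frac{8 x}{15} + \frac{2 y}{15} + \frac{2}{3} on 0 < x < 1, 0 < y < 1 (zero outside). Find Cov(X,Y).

E[XY] = ∫∫ xy × f(x,y) dx dy = \frac{5}{18}
E[X] = \frac{49}{90}
E[Y] = \frac{23}{45}
Cov(X,Y) = E[XY] - E[X]E[Y] = - \frac{1}{2025}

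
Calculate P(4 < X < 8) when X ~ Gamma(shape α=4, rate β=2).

P(4 < X < 8) = ∫_{4}^{8} f(x) dx
where f(x) = \frac{8 x^{3} e^{- 2 x}}{3}
= \frac{-2483 + 379 e^{8}}{3 e^{16}}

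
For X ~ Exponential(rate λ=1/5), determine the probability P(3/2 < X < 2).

P(3/2 < X < 2) = ∫_{3/2}^{2} f(x) dx
where f(x) = \frac{e^{- \frac{x}{5}}}{5}
= - \frac{1}{e^{\frac{2}{5}}} + e^{- \frac{3}{10}}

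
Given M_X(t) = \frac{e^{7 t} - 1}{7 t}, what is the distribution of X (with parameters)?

The MGF M(t) = \frac{e^{7 t} - 1}{7 t} is the standard form for the Uniform distribution.
Comparing with the known MGF formula identifies: Uniform(0, 7)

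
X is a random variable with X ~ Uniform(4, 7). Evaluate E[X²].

Using the identity E[X²] = Var(X) + (E[X])²:
E[X] = \frac{11}{2}
Var(X) = \frac{3}{4}
E[X²] = \frac{3}{4} + (\frac{11}{2})²
= 31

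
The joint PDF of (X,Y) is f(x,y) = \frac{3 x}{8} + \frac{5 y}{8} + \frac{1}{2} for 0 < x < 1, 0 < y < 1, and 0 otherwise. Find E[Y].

E[Y] = ∫_0^1 ∫_0^1 y × f(x,y) dx dy
= \frac{53}{96}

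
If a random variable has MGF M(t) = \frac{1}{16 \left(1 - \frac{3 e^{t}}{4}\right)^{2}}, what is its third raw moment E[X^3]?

To find E[X^3], compute M^(3)(0):
M^(1)(t) = \frac{3 e^{t}}{32 \left(1 - \frac{3 e^{t}}{4}\right)^{3}}
M^(2)(t) = \frac{3 e^{t}}{32 \left(1 - \frac{3 e^{t}}{4}\right)^{3}} + \frac{27 e^{2 t}}{128 \left(1 - \frac{3 e^{t}}{4}\right)^{4}}
M^(3)(t) = \frac{3 e^{t}}{32 \left(1 - \frac{3 e^{t}}{4}\right)^{3}} + \frac{81 e^{2 t}}{128 \left(1 - \frac{3 e^{t}}{4}\right)^{4}} + \frac{81 e^{3 t}}{128 \left(1 - \frac{3 e^{t}}{4}\right)^{5}}
M^(3)(0) = 816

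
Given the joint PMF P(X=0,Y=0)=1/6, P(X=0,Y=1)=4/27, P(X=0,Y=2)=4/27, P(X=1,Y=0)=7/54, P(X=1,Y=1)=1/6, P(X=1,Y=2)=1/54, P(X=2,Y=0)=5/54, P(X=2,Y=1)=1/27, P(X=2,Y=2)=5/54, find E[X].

First find marginal of X:
P(X=0) = 25/54
P(X=1) = 17/54
P(X=2) = 2/9
E[X] = 0 × 25/54 + 1 × 17/54 + 2 × 2/9 = 41/54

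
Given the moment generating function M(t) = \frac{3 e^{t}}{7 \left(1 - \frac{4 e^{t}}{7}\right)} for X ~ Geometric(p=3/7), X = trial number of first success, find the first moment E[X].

To find E[X], compute M^(1)(0):
M^(1)(t) = \frac{3 e^{t}}{7 \left(1 - \frac{4 e^{t}}{7}\right)} + \frac{12 e^{2 t}}{49 \left(1 - \frac{4 e^{t}}{7}\right)^{2}}
M^(1)(0) = \frac{7}{3}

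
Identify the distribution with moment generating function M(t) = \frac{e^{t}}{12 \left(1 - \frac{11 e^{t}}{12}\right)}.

The MGF M(t) = \frac{e^{t}}{12 \left(1 - \frac{11 e^{t}}{12}\right)} is the standard form for the Geometric distribution.
Comparing with the known MGF formula identifies: Geometric(p=1/12), X = trial number of first success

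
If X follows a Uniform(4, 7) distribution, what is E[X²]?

Using the identity E[X²] = Var(X) + (E[X])²:
E[X] = \frac{11}{2}
Var(X) = \frac{3}{4}
E[X²] = \frac{3}{4} + (\frac{11}{2})²
= 31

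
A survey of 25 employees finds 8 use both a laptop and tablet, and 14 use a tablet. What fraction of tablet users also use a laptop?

P(A ∩ B) = 8/25
P(B) = 14/25
P(A|B) = P(A ∩ B) / P(B) = (8/25) / (14/25) = 4/7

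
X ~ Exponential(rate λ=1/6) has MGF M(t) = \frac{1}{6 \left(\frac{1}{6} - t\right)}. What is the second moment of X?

To find E[X^2], compute M^(2)(0):
M^(1)(t) = \frac{1}{6 \left(\frac{1}{6} - t\right)^{2}}
M^(2)(t) = \frac{1}{3 \left(\frac{1}{6} - t\right)^{3}}
M^(2)(0) = 72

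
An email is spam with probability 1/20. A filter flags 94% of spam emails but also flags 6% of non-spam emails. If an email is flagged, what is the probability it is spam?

Let D = the rare event, + = positive/flagged.
P(D) = 1/20
P(+|D) = 94/100 = 47/50
P(+|D') = 6/100 = 3/50
P(+) = P(+|D)P(D) + P(+|D')P(D')
     = \frac{47}{50} × \frac{1}{20} + \frac{3}{50} × \frac{19}{20}
     = \frac{13}{125}
P(D|+) = P(+|D)P(D)/P(+) = \frac{47}{104}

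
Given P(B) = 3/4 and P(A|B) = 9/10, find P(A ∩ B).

By definition, P(A|B) = P(A ∩ B) / P(B)
So P(A ∩ B) = P(A|B) × P(B)
= 9/10 × 3/4
= 27/40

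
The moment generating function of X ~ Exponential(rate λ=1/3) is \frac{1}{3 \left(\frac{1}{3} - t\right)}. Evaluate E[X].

To find E[X], compute M^(1)(0):
M^(1)(t) = \frac{1}{3 \left(\frac{1}{3} - t\right)^{2}}
M^(1)(0) = 3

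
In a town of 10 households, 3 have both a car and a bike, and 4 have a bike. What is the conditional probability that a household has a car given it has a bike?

P(A ∩ B) = 3/10
P(B) = 4/10 = 2/5
P(A|B) = P(A ∩ B) / P(B) = (3/10) / (2/5) = 3/4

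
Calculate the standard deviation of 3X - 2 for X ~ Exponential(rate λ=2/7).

For X ~ Exponential(rate λ=2/7):
Var(X) = \frac{49}{4}
SD(X) = √(Var(X)) = √(\frac{49}{4}) = \frac{7}{2}
SD(3X - 2) = |3| × SD(X) = 3 × \frac{7}{2} = \frac{21}{2}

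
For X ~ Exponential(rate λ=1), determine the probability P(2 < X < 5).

P(2 < X < 5) = ∫_{2}^{5} f(x) dx
where f(x) = e^{- x}
= - \frac{1 - e^{3}}{e^{5}}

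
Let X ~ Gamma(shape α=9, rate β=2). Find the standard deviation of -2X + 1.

For X ~ Gamma(shape α=9, rate β=2):
Var(X) = \frac{9}{4}
SD(X) = √(Var(X)) = √(\frac{9}{4}) = \frac{3}{2}
SD(-2X + 1) = |-2| × SD(X) = 2 × \frac{3}{2} = 3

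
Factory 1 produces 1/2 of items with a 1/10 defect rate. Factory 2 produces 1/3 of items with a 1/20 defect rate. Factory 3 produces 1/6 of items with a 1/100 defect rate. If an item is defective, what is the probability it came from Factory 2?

Using Bayes' theorem:
P(F1) = 1/2, P(D|F1) = 1/10
P(F2) = 1/3, P(D|F2) = 1/20
P(F3) = 1/6, P(D|F3) = 1/100
P(D) = P(D|F1)P(F1) + P(D|F2)P(F2) + P(D|F3)P(F3)
     = \frac{41}{600}
P(F2|D) = P(D|F2)P(F2) / P(D)
= \frac{10}{41}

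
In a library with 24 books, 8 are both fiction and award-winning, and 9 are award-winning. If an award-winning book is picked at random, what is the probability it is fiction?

P(A ∩ B) = 8/24 = 1/3
P(B) = 9/24 = 3/8
P(A|B) = P(A ∩ B) / P(B) = (1/3) / (3/8) = 8/9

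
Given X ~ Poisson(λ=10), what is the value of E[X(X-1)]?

E[X(X-1)] = E[X² - X] = E[X²] - E[X]
E[X] = 10
E[X²] = Var(X) + (E[X])² = 10 + (10)² = 110
E[X(X-1)] = 110 - 10 = 100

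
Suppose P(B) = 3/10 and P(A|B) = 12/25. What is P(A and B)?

By definition, P(A|B) = P(A ∩ B) / P(B)
So P(A ∩ B) = P(A|B) × P(B)
= 12/25 × 3/10
= 18/125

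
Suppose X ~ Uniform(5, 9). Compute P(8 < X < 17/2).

P(8 < X < 17/2) = ∫_{8}^{17/2} f(x) dx
where f(x) = \frac{1}{4}
= \frac{1}{8}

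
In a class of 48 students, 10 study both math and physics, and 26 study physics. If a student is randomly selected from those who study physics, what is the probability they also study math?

P(A ∩ B) = 10/48 = 5/24
P(B) = 26/48 = 13/24
P(A|B) = P(A ∩ B) / P(B) = (5/24) / (13/24) = 5/13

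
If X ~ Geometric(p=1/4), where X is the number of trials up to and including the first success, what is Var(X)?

For X ~ Geometric(p=1/4), where X is the number of trials up to and including the first success:
Var(X) = 12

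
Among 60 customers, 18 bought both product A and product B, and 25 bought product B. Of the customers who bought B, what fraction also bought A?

P(A ∩ B) = 18/60 = 3/10
P(B) = 25/60 = 5/12
P(A|B) = P(A ∩ B) / P(B) = (3/10) / (5/12) = 18/25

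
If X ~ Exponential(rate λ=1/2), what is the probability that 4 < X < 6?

P(4 < X < 6) = ∫_{4}^{6} f(x) dx
where f(x) = \frac{e^{- \frac{x}{2}}}{2}
= - \frac{1 - e}{e^{3}}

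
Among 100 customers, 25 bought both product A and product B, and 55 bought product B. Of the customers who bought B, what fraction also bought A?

P(A ∩ B) = 25/100 = 1/4
P(B) = 55/100 = 11/20
P(A|B) = P(A ∩ B) / P(B) = (1/4) / (11/20) = 5/11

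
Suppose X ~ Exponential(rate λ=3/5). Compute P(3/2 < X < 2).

P(3/2 < X < 2) = ∫_{3/2}^{2} f(x) dx
where f(x) = \frac{3 e^{- \frac{3 x}{5}}}{5}
= - \frac{1}{e^{\frac{6}{5}}} + e^{- \frac{9}{10}}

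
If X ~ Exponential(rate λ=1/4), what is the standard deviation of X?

For X ~ Exponential(rate λ=1/4):
Var(X) = 16
SD(X) = √(Var(X)) = √(16) = 4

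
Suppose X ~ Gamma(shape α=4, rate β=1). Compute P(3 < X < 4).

P(3 < X < 4) = ∫_{3}^{4} f(x) dx
where f(x) = \frac{x^{3} e^{- x}}{6}
= \frac{-71 + 39 e}{3 e^{4}}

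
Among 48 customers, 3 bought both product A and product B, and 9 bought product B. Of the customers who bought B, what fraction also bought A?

P(A ∩ B) = 3/48 = 1/16
P(B) = 9/48 = 3/16
P(A|B) = P(A ∩ B) / P(B) = (1/16) / (3/16) = 1/3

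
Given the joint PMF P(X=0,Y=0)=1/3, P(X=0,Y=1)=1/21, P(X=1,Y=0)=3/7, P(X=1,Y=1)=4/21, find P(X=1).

P(X=1) = P(X=1,Y=0) + P(X=1,Y=1)
= 3/7 + 4/21
= 13/21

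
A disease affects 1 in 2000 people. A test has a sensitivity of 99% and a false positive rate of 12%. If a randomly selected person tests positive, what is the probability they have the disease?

Let D = the rare event, + = positive/flagged.
P(D) = 1/2000
P(+|D) = 99/100
P(+|D') = 12/100 = 3/25
P(+) = P(+|D)P(D) + P(+|D')P(D')
     = \frac{99}{100} × \frac{1}{2000} + \frac{3}{25} × \frac{1999}{2000}
     = \frac{24087}{200000}
P(D|+) = P(+|D)P(D)/P(+) = \frac{33}{8029}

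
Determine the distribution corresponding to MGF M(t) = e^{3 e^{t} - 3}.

The MGF M(t) = e^{3 e^{t} - 3} is the standard form for the Poisson distribution.
Comparing with the known MGF formula identifies: Poisson(λ=3)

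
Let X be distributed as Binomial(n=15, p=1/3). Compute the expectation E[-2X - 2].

For X ~ Binomial(n=15, p=1/3):
E[X] = 5
E[-2X - 2] = -2 × E[X] - 2 = -12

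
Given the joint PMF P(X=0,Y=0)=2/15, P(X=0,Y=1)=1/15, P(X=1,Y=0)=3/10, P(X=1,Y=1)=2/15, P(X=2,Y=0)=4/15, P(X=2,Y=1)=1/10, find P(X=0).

P(X=0) = P(X=0,Y=0) + P(X=0,Y=1)
= 2/15 + 1/15
= 1/5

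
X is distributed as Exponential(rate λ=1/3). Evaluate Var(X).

For X ~ Exponential(rate λ=1/3):
Var(X) = 9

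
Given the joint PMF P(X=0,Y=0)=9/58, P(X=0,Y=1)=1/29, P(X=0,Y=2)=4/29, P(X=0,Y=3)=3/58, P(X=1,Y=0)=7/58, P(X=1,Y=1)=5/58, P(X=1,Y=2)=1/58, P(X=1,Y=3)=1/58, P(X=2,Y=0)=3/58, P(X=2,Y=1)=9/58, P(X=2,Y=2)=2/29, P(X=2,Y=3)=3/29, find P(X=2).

P(X=2) = P(X=2,Y=0) + P(X=2,Y=1) + P(X=2,Y=2) + P(X=2,Y=3)
= 3/58 + 9/58 + 2/29 + 3/29
= 11/29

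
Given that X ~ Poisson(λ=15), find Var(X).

For X ~ Poisson(λ=15):
Var(X) = 15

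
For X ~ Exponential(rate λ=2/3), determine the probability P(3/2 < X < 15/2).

P(3/2 < X < 15/2) = ∫_{3/2}^{15/2} f(x) dx
where f(x) = \frac{2 e^{- \frac{2 x}{3}}}{3}
= - \frac{1 - e^{4}}{e^{5}}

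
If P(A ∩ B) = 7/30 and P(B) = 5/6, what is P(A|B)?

P(A|B) = P(A ∩ B) / P(B)
= (7/30) / (5/6)
= 7/25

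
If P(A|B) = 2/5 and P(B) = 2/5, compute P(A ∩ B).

By definition, P(A|B) = P(A ∩ B) / P(B)
So P(A ∩ B) = P(A|B) × P(B)
= 2/5 × 2/5
= 4/25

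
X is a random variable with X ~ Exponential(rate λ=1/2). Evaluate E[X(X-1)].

E[X(X-1)] = E[X² - X] = E[X²] - E[X]
E[X] = 2
E[X²] = Var(X) + (E[X])² = 4 + (2)² = 8
E[X(X-1)] = 8 - 2 = 6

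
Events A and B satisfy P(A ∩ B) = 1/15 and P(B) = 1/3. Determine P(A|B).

P(A|B) = P(A ∩ B) / P(B)
= (1/15) / (1/3)
= 1/5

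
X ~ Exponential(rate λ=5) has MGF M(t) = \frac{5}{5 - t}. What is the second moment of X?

To find E[X^2], compute M^(2)(0):
M^(1)(t) = \frac{5}{\left(5 - t\right)^{2}}
M^(2)(t) = \frac{10}{\left(5 - t\right)^{3}}
M^(2)(0) = \frac{2}{25}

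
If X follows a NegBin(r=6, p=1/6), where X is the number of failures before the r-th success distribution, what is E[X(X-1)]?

E[X(X-1)] = E[X² - X] = E[X²] - E[X]
E[X] = 30
E[X²] = Var(X) + (E[X])² = 180 + (30)² = 1080
E[X(X-1)] = 1080 - 30 = 1050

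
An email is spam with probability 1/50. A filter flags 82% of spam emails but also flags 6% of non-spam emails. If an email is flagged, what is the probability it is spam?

Let D = the rare event, + = positive/flagged.
P(D) = 1/50
P(+|D) = 82/100 = 41/50
P(+|D') = 6/100 = 3/50
P(+) = P(+|D)P(D) + P(+|D')P(D')
     = \frac{41}{50} × \frac{1}{50} + \frac{3}{50} × \frac{49}{50}
     = \frac{47}{625}
P(D|+) = P(+|D)P(D)/P(+) = \frac{41}{188}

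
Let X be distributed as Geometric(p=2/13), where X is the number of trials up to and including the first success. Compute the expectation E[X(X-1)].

E[X(X-1)] = E[X² - X] = E[X²] - E[X]
E[X] = \frac{13}{2}
E[X²] = Var(X) + (E[X])² = \frac{143}{4} + (\frac{13}{2})² = 78
E[X(X-1)] = 78 - \frac{13}{2} = \frac{143}{2}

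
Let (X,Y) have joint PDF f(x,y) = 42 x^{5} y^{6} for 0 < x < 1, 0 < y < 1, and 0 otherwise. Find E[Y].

E[Y] = ∫_0^1 ∫_0^1 y × f(x,y) dx dy
= \frac{7}{8}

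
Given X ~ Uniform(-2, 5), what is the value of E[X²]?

Using the identity E[X²] = Var(X) + (E[X])²:
E[X] = \frac{3}{2}
Var(X) = \frac{49}{12}
E[X²] = \frac{49}{12} + (\frac{3}{2})²
= \frac{19}{3}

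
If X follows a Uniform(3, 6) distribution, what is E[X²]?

Using the identity E[X²] = Var(X) + (E[X])²:
E[X] = \frac{9}{2}
Var(X) = \frac{3}{4}
E[X²] = \frac{3}{4} + (\frac{9}{2})²
= 21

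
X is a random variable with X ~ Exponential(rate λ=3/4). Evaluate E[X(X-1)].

E[X(X-1)] = E[X² - X] = E[X²] - E[X]
E[X] = \frac{4}{3}
E[X²] = Var(X) + (E[X])² = \frac{16}{9} + (\frac{4}{3})² = \frac{32}{9}
E[X(X-1)] = \frac{32}{9} - \frac{4}{3} = \frac{20}{9}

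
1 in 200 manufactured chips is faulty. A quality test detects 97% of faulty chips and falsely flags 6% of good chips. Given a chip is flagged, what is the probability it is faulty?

Let D = the rare event, + = positive/flagged.
P(D) = 1/200
P(+|D) = 97/100
P(+|D') = 6/100 = 3/50
P(+) = P(+|D)P(D) + P(+|D')P(D')
     = \frac{97}{100} × \frac{1}{200} + \frac{3}{50} × \frac{199}{200}
     = \frac{1291}{20000}
P(D|+) = P(+|D)P(D)/P(+) = \frac{97}{1291}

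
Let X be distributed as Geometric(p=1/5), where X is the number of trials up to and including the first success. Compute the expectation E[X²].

Using the identity E[X²] = Var(X) + (E[X])²:
E[X] = 5
Var(X) = 20
E[X²] = 20 + (5)²
= 45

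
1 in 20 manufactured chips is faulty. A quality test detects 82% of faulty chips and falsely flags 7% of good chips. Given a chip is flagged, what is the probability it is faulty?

Let D = the rare event, + = positive/flagged.
P(D) = 1/20
P(+|D) = 82/100 = 41/50
P(+|D') = 7/100
P(+) = P(+|D)P(D) + P(+|D')P(D')
     = \frac{41}{50} × \frac{1}{20} + \frac{7}{100} × \frac{19}{20}
     = \frac{43}{400}
P(D|+) = P(+|D)P(D)/P(+) = \frac{82}{215}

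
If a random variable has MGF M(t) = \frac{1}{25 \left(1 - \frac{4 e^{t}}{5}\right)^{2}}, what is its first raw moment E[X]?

To find E[X], compute M^(1)(0):
M^(1)(t) = \frac{8 e^{t}}{125 \left(1 - \frac{4 e^{t}}{5}\right)^{3}}
M^(1)(0) = 8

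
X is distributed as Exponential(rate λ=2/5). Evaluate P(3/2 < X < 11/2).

P(3/2 < X < 11/2) = ∫_{3/2}^{11/2} f(x) dx
where f(x) = \frac{2 e^{- \frac{2 x}{5}}}{5}
= - \frac{1 - e^{\frac{8}{5}}}{e^{\frac{11}{5}}}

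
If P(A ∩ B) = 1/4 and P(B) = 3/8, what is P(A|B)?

P(A|B) = P(A ∩ B) / P(B)
= (1/4) / (3/8)
= 2/3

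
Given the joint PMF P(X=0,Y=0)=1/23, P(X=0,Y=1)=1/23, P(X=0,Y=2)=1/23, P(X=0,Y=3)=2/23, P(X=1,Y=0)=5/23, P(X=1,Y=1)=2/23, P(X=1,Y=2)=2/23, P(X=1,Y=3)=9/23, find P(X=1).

P(X=1) = P(X=1,Y=0) + P(X=1,Y=1) + P(X=1,Y=2) + P(X=1,Y=3)
= 5/23 + 2/23 + 2/23 + 9/23
= 18/23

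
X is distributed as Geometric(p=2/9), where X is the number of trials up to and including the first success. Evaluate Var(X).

For X ~ Geometric(p=2/9), where X is the number of trials up to and including the first success:
Var(X) = \frac{63}{4}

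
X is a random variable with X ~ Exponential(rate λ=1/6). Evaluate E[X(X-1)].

E[X(X-1)] = E[X² - X] = E[X²] - E[X]
E[X] = 6
E[X²] = Var(X) + (E[X])² = 36 + (6)² = 72
E[X(X-1)] = 72 - 6 = 66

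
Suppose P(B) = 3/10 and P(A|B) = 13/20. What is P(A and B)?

By definition, P(A|B) = P(A ∩ B) / P(B)
So P(A ∩ B) = P(A|B) × P(B)
= 13/20 × 3/10
= 39/200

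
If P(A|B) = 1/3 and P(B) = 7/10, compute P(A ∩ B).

By definition, P(A|B) = P(A ∩ B) / P(B)
So P(A ∩ B) = P(A|B) × P(B)
= 1/3 × 7/10
= 7/30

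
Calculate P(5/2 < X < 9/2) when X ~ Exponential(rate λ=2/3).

P(5/2 < X < 9/2) = ∫_{5/2}^{9/2} f(x) dx
where f(x) = \frac{2 e^{- \frac{2 x}{3}}}{3}
= - \frac{1}{e^{3}} + e^{- \frac{5}{3}}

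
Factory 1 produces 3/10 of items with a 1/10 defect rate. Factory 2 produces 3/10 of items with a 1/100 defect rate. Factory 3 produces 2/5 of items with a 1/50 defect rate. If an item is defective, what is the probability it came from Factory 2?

Using Bayes' theorem:
P(F1) = 3/10, P(D|F1) = 1/10
P(F2) = 3/10, P(D|F2) = 1/100
P(F3) = 2/5, P(D|F3) = 1/50
P(D) = P(D|F1)P(F1) + P(D|F2)P(F2) + P(D|F3)P(F3)
     = \frac{41}{1000}
P(F2|D) = P(D|F2)P(F2) / P(D)
= \frac{3}{41}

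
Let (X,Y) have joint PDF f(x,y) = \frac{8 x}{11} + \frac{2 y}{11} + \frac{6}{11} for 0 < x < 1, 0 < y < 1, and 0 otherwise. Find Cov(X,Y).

E[XY] = ∫∫ xy × f(x,y) dx dy = \frac{19}{66}
E[X] = \frac{37}{66}
E[Y] = \frac{17}{33}
Cov(X,Y) = E[XY] - E[X]E[Y] = - \frac{1}{1089}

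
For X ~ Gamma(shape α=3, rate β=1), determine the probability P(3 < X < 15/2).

P(3 < X < 15/2) = ∫_{3}^{15/2} f(x) dx
where f(x) = \frac{x^{2} e^{- x}}{2}
= - \frac{293}{8 e^{\frac{15}{2}}} + \frac{17}{2 e^{3}}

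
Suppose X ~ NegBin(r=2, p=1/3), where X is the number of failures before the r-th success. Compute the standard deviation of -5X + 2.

For X ~ NegBin(r=2, p=1/3), where X is the number of failures before the r-th success:
Var(X) = 12
SD(X) = √(Var(X)) = √(12) = 2 \sqrt{3}
SD(-5X + 2) = |-5| × SD(X) = 5 × 2 \sqrt{3} = 10 \sqrt{3}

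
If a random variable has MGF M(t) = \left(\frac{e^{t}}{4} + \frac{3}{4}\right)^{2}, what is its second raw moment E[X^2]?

To find E[X^2], compute M^(2)(0):
M^(1)(t) = \frac{\left(\frac{e^{t}}{4} + \frac{3}{4}\right) e^{t}}{2}
M^(2)(t) = \frac{\left(\frac{e^{t}}{4} + \frac{3}{4}\right) e^{t}}{2} + \frac{e^{2 t}}{8}
M^(2)(0) = \frac{5}{8}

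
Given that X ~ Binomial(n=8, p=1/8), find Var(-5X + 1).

For X ~ Binomial(n=8, p=1/8):
Var(X) = \frac{7}{8}
Var(-5X + 1) = (-5)² × Var(X) = 25 × \frac{7}{8} = \frac{175}{8}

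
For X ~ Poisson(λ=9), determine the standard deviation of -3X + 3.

For X ~ Poisson(λ=9):
Var(X) = 9
SD(X) = √(Var(X)) = √(9) = 3
SD(-3X + 3) = |-3| × SD(X) = 3 × 3 = 9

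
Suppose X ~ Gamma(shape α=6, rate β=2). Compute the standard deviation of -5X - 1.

For X ~ Gamma(shape α=6, rate β=2):
Var(X) = \frac{3}{2}
SD(X) = √(Var(X)) = √(\frac{3}{2}) = \frac{\sqrt{6}}{2}
SD(-5X - 1) = |-5| × SD(X) = 5 × \frac{\sqrt{6}}{2} = \frac{5 \sqrt{6}}{2}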